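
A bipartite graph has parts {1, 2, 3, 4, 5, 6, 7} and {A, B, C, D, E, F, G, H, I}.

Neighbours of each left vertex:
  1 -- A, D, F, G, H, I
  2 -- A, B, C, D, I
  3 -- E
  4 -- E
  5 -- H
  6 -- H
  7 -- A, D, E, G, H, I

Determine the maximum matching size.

A valid assignment of size 5: 1–A, 2–B, 3–E, 5–H, 7–G.
The set {3, 4, 5, 6} has only 2 neighbours ({E, H}), so by Hall's theorem at most 5 of the 7 left vertices can be matched.

5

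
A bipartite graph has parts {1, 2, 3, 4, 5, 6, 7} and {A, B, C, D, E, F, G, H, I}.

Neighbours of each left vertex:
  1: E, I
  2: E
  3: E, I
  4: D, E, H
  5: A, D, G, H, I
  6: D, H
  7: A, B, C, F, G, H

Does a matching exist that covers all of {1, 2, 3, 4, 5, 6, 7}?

The set {1, 2, 3} has only 2 neighbours ({E, I}), so by Hall's theorem at most 6 of the 7 left vertices can be matched.
Hence no matching covers every left vertex.

No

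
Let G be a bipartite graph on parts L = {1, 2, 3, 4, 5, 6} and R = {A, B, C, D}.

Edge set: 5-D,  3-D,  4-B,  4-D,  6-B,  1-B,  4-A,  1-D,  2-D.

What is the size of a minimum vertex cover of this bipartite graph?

3

A maximum matching has 3 edges (e.g. 1–B, 2–D, 4–A).
By König's theorem the minimum vertex cover has the same size. One such cover is {4, B, D}.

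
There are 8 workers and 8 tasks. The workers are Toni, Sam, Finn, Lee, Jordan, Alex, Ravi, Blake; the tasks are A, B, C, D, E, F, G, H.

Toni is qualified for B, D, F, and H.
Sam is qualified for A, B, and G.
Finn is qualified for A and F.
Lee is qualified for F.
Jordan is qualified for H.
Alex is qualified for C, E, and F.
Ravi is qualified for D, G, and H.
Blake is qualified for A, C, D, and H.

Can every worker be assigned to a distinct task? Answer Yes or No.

One maximum matching: Toni→D, Sam→B, Finn→A, Lee→F, Jordan→H, Alex→E, Ravi→G, Blake→C.
Every worker is matched, so this is a perfect matching.

Yes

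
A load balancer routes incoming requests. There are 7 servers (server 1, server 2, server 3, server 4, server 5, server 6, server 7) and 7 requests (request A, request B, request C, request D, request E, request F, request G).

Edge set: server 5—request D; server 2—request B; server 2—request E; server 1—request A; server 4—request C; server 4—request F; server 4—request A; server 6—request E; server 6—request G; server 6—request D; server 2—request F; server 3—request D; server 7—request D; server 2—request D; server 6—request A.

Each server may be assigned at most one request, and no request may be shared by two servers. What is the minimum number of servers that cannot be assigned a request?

2

One maximum matching: server 1–request A, server 2–request E, server 3–request D, server 4–request F, server 6–request G.
The set {server 3, server 5, server 7} has only 1 neighbour ({request D}), so by Hall's theorem at most 5 of the 7 servers can be matched.
That matches 5 of the 7, leaving 2 unmatched; no matching can do better.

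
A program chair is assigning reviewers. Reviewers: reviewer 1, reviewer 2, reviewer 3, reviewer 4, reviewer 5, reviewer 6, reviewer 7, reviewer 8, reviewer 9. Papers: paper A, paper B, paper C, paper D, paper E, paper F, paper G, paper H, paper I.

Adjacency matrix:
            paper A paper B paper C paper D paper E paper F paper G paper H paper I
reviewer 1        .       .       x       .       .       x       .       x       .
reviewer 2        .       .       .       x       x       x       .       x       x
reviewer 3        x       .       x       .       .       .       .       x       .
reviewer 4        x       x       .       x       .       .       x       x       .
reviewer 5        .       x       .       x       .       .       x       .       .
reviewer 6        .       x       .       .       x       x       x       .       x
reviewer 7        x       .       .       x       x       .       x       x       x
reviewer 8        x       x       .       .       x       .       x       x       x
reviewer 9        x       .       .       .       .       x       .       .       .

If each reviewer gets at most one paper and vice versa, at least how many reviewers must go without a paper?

A valid assignment of size 9: reviewer 1–paper H, reviewer 2–paper I, reviewer 3–paper C, reviewer 4–paper G, reviewer 5–paper D, reviewer 6–paper E, reviewer 7–paper A, reviewer 8–paper B, reviewer 9–paper F.
All 9 reviewers are matched, so no larger matching exists.
That matches 9 of the 9, leaving 0 unmatched; no matching can do better.

0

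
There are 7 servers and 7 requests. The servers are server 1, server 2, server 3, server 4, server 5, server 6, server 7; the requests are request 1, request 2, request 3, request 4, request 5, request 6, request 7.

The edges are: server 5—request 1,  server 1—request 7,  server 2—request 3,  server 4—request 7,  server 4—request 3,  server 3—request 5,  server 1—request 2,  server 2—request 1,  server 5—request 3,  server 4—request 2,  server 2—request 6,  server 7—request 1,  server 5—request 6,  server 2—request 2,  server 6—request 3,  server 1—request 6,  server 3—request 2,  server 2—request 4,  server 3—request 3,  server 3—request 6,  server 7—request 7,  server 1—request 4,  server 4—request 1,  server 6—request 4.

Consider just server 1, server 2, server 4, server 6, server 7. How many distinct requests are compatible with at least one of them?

6

The union of neighbours of {server 1, server 2, server 4, server 6, server 7} is {request 1, request 2, request 3, request 4, request 6, request 7}, which has 6 elements.
Since |N(S)| = 6 ≥ |S| = 5, Hall's condition holds for this subset.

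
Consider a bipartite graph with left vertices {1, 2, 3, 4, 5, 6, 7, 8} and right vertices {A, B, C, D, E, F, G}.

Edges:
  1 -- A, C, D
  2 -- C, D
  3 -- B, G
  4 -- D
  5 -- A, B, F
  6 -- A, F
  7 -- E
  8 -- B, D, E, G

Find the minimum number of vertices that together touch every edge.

{A, B, C, D, E, F, G} is a vertex cover of size 7: every edge has an endpoint in this set.
No smaller cover exists because 1–A, 2–C, 3–G, 4–D, 5–B, 6–F, 7–E is a matching of size 7, and a cover must include an endpoint of each of these disjoint edges (König's theorem).

7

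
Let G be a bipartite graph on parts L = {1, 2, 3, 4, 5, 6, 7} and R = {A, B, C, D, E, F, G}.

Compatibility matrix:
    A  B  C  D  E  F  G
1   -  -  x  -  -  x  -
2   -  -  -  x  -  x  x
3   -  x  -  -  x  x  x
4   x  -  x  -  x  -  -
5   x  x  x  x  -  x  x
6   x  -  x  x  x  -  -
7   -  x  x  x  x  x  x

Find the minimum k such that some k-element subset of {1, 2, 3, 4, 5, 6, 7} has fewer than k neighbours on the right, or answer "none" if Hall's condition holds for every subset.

none

A matching saturating every left vertex exists, for instance 1→F, 2→D, 3→B, 4→C, 5→A, 6→E, 7→G.
By Hall's marriage theorem, this means |N(S)| ≥ |S| for every subset S, so no violating subset exists.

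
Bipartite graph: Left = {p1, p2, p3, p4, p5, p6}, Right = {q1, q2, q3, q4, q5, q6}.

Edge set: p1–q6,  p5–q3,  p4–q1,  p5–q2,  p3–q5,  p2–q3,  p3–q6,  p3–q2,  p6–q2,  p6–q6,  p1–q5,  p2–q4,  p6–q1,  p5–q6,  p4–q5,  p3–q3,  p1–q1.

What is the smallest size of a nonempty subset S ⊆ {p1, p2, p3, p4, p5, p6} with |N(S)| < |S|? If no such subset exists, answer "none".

A matching saturating every left vertex exists, for instance p1→q5, p2→q4, p3→q3, p4→q1, p5→q2, p6→q6.
By Hall's marriage theorem, this means |N(S)| ≥ |S| for every subset S, so no violating subset exists.

none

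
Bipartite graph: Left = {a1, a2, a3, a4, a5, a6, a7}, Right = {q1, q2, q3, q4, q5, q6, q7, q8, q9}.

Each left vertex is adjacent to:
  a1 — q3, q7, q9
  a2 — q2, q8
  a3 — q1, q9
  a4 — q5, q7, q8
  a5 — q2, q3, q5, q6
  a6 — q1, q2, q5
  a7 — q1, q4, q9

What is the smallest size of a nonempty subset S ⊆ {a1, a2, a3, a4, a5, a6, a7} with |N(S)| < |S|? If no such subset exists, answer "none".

A matching saturating every left vertex exists, for instance a1→q9, a2→q8, a3→q1, a4→q7, a5→q6, a6→q2, a7→q4.
By Hall's marriage theorem, this means |N(S)| ≥ |S| for every subset S, so no violating subset exists.

none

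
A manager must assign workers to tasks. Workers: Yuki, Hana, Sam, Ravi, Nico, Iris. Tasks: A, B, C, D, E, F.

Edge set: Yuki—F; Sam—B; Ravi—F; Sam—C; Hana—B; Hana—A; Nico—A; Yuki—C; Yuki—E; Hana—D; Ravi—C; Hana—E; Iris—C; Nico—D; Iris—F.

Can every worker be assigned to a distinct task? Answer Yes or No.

Yes

A valid assignment of size 6: Yuki-E, Hana-D, Sam-B, Ravi-C, Nico-A, Iris-F.
All 6 workers are covered.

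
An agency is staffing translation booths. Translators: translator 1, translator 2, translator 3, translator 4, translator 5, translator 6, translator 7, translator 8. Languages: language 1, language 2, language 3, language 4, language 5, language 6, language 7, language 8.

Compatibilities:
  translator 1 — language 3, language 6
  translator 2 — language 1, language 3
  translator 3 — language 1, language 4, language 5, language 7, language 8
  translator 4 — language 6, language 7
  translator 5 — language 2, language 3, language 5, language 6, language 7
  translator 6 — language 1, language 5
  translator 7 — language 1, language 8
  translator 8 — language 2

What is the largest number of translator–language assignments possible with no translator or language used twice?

For example, pair translator 1-language 3, translator 2-language 1, translator 3-language 4, translator 4-language 6, translator 5-language 7, translator 6-language 5, translator 7-language 8, translator 8-language 2.
This saturates every translator, so 8 is the maximum.

8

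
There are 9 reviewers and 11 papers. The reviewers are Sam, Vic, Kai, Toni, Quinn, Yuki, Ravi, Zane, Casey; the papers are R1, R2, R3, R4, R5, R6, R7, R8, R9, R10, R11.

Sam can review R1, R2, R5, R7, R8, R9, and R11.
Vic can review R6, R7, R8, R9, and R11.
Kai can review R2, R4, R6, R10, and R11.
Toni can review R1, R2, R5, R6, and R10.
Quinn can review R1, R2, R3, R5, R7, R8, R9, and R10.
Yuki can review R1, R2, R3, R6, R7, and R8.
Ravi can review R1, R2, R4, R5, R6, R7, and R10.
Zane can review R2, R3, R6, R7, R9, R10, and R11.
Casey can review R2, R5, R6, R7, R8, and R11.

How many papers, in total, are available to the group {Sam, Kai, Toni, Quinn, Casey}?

The union of neighbours of {Sam, Kai, Toni, Quinn, Casey} is {R1, R2, R3, R4, R5, R6, R7, R8, R9, R10, R11}, which has 11 elements.
Since |N(S)| = 11 ≥ |S| = 5, Hall's condition holds for this subset.

11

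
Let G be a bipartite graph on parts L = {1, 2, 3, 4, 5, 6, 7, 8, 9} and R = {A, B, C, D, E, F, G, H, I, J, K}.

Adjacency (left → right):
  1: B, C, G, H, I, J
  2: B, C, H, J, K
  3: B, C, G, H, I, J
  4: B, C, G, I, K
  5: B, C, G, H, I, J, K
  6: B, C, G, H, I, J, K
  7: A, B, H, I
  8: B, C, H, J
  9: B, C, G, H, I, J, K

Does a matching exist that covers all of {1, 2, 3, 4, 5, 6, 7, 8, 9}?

No

The set {1, 2, 3, 4, 5, 6, 8, 9} has only 7 neighbours ({B, C, G, H, I, J, K}), so by Hall's theorem at most 8 of the 9 left vertices can be matched.
Hence no matching covers every left vertex.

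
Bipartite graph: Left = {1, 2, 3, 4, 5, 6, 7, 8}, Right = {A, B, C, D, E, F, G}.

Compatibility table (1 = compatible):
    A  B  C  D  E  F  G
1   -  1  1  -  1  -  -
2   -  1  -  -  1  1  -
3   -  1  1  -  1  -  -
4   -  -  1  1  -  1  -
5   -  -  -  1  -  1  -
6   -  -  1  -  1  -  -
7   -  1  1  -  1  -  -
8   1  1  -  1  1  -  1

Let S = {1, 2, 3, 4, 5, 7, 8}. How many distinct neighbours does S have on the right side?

7

The union of neighbours of {1, 2, 3, 4, 5, 7, 8} is {A, B, C, D, E, F, G}, which has 7 elements.
Since |N(S)| = 7 ≥ |S| = 7, Hall's condition holds for this subset.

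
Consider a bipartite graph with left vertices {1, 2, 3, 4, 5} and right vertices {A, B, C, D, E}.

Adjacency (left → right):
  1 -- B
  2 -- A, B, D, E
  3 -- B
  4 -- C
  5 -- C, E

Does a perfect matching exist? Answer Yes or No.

No

The set {1, 3} has only 1 neighbour ({B}), so by Hall's theorem at most 4 of the 5 left vertices can be matched.
Hence no matching covers every left vertex.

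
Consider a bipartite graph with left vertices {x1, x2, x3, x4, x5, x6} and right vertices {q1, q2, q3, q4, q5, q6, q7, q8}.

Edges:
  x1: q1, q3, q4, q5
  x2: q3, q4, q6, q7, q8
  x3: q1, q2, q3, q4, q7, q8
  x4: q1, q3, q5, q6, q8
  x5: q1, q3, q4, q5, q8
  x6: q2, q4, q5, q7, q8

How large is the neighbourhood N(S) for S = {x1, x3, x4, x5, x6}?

The union of neighbours of {x1, x3, x4, x5, x6} is {q1, q2, q3, q4, q5, q6, q7, q8}, which has 8 elements.
Since |N(S)| = 8 ≥ |S| = 5, Hall's condition holds for this subset.

8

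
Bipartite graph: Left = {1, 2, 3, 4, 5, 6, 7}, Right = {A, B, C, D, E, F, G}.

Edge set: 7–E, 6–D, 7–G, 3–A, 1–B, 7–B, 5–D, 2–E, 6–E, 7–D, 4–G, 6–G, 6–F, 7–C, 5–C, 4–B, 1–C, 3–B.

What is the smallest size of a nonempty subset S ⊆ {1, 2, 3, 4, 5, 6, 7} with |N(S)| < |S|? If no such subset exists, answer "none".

A matching saturating every left vertex exists, for instance 1→C, 2→E, 3→A, 4→B, 5→D, 6→F, 7→G.
By Hall's marriage theorem, this means |N(S)| ≥ |S| for every subset S, so no violating subset exists.

none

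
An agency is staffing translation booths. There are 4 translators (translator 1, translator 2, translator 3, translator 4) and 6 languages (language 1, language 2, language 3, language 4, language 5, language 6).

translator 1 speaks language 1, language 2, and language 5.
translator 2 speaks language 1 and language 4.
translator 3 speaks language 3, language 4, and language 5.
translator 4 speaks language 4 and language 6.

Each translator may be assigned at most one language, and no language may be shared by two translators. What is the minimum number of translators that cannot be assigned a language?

A valid assignment of size 4: translator 1→language 2, translator 2→language 1, translator 3→language 4, translator 4→language 6.
This saturates every translator, so 4 is the maximum.
That matches 4 of the 4, leaving 0 unmatched; no matching can do better.

0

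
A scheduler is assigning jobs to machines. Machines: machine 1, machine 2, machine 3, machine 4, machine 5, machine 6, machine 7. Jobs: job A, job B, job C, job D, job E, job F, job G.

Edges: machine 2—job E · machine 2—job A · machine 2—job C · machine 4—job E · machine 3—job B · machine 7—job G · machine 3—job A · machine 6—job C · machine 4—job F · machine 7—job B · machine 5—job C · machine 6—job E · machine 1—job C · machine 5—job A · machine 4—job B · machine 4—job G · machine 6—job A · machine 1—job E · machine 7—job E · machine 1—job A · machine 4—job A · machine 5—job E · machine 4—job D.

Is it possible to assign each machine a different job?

No

The set {machine 1, machine 2, machine 5, machine 6} has only 3 neighbours ({job A, job C, job E}), so by Hall's theorem at most 6 of the 7 machines can be matched.
Hence no matching covers every machine.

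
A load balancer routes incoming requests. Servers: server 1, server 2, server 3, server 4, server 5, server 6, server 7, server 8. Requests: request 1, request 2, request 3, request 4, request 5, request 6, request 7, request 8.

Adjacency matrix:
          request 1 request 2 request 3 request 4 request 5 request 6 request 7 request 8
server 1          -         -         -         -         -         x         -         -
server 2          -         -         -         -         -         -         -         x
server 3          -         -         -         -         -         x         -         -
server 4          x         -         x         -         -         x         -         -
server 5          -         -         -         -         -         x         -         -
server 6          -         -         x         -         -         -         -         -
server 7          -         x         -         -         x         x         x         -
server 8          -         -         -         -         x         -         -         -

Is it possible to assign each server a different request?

The set {server 1, server 3, server 5} has only 1 neighbour ({request 6}), so by Hall's theorem at most 6 of the 8 servers can be matched.
Hence no matching covers every server.

No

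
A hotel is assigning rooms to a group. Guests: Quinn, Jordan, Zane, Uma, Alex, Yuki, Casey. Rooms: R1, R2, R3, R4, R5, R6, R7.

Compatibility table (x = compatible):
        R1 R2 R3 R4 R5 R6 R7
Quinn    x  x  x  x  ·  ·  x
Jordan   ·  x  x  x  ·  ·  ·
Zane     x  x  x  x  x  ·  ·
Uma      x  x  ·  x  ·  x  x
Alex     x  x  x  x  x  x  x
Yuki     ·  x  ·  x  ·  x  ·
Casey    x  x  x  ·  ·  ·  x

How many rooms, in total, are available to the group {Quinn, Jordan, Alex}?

7

The union of neighbours of {Quinn, Jordan, Alex} is {R1, R2, R3, R4, R5, R6, R7}, which has 7 elements.
Since |N(S)| = 7 ≥ |S| = 3, Hall's condition holds for this subset.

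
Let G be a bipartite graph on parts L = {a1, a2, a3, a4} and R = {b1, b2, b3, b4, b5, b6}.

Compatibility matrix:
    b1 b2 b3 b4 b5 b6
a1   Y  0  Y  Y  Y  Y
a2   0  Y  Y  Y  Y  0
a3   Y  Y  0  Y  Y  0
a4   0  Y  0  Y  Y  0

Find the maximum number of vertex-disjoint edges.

For example, pair a1–b1, a2–b3, a3–b4, a4–b5.
This saturates every left vertex, so 4 is the maximum.

4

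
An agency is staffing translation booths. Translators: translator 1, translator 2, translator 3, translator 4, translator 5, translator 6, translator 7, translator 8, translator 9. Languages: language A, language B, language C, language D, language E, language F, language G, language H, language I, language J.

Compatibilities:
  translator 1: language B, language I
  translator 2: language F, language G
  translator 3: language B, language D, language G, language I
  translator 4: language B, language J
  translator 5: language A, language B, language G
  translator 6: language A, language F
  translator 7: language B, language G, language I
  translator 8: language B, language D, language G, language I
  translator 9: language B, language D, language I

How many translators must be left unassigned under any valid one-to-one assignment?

A valid assignment of size 7: translator 1→language I, translator 2→language G, translator 3→language D, translator 4→language J, translator 5→language A, translator 6→language F, translator 7→language B.
The set {translator 1, translator 2, translator 3, translator 5, translator 6, translator 7, translator 8, translator 9} has only 6 neighbours ({language A, language B, language D, language F, language G, language I}), so by Hall's theorem at most 7 of the 9 translators can be matched.
That matches 7 of the 9, leaving 2 unmatched; no matching can do better.

2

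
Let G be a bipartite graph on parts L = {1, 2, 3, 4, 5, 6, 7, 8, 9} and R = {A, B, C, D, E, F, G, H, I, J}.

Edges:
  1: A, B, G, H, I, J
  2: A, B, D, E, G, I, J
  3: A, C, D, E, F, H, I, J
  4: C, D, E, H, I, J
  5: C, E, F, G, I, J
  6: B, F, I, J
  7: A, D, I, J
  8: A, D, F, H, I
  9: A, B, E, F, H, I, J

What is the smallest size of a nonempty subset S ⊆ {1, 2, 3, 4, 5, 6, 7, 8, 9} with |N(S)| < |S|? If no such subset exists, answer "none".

A matching saturating every left vertex exists, for instance 1→G, 2→A, 3→F, 4→D, 5→E, 6→B, 7→I, 8→H, 9→J.
By Hall's marriage theorem, this means |N(S)| ≥ |S| for every subset S, so no violating subset exists.

none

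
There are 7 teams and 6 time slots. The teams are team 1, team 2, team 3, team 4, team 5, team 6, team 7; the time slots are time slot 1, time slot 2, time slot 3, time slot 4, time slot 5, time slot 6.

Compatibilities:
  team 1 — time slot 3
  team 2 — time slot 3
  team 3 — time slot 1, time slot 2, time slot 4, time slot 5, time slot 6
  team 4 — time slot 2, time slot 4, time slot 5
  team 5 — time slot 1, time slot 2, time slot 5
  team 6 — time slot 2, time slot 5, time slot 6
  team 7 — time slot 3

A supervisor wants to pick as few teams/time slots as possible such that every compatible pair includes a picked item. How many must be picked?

A maximum matching has 5 edges (e.g. team 1–time slot 3, team 3–time slot 1, team 4–time slot 4, team 5–time slot 5, team 6–time slot 2).
By König's theorem the minimum vertex cover has the same size. One such cover is {team 3, team 4, team 5, team 6, time slot 3}.

5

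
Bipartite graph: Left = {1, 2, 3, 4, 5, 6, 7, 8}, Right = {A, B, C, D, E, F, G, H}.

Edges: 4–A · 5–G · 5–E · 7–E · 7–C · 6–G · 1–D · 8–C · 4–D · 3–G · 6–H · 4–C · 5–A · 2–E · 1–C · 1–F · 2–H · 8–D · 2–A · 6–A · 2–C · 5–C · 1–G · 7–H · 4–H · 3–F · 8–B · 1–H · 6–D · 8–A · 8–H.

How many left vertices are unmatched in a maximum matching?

0

For example, pair 1-G, 2-H, 3-F, 4-A, 5-C, 6-D, 7-E, 8-B.
All 8 left vertices are matched, so no larger matching exists.
That matches 8 of the 8, leaving 0 unmatched; no matching can do better.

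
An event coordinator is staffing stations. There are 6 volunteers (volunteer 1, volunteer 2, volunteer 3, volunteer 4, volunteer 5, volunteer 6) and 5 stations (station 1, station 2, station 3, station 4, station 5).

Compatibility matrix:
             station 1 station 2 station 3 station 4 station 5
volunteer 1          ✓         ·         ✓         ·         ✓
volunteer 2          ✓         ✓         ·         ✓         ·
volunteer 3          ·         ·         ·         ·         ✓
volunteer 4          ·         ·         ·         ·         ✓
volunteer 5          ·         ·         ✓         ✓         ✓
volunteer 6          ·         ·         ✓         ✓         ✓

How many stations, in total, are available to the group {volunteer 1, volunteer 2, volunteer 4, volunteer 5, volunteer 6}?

5

The union of neighbours of {volunteer 1, volunteer 2, volunteer 4, volunteer 5, volunteer 6} is {station 1, station 2, station 3, station 4, station 5}, which has 5 elements.
Since |N(S)| = 5 ≥ |S| = 5, Hall's condition holds for this subset.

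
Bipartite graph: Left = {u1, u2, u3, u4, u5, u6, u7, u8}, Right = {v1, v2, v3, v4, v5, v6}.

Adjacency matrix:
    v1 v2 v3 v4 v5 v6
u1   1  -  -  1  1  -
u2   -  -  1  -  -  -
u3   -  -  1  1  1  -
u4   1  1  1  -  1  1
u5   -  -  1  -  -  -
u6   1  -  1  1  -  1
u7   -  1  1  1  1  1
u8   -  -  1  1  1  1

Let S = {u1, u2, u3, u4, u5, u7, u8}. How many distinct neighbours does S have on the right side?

The union of neighbours of {u1, u2, u3, u4, u5, u7, u8} is {v1, v2, v3, v4, v5, v6}, which has 6 elements.
Since |N(S)| = 6 < |S| = 7, Hall's condition fails for this subset.

6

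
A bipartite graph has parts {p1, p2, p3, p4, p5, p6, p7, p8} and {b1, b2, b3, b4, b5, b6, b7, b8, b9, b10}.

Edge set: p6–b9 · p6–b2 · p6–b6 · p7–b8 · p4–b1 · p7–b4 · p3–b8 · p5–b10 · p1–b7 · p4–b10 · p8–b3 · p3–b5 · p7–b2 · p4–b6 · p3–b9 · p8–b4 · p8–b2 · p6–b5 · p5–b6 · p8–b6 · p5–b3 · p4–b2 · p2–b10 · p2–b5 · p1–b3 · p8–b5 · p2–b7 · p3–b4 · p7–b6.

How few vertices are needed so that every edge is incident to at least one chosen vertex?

8

{p1, p2, p3, p4, p5, p6, p7, p8} is a vertex cover of size 8: every edge has an endpoint in this set.
No smaller cover exists because p1–b7, p2–b10, p3–b8, p4–b1, p5–b3, p6–b2, p7–b6, p8–b5 is a matching of size 8, and a cover must include an endpoint of each of these disjoint edges (König's theorem).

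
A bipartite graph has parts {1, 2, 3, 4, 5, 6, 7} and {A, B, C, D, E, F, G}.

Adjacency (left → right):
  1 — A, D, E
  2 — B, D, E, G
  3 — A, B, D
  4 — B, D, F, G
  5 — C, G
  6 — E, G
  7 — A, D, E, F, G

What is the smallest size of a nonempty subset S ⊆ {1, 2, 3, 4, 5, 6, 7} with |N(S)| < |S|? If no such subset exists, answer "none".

A matching saturating every left vertex exists, for instance 1→A, 2→B, 3→D, 4→F, 5→C, 6→E, 7→G.
By Hall's marriage theorem, this means |N(S)| ≥ |S| for every subset S, so no violating subset exists.

none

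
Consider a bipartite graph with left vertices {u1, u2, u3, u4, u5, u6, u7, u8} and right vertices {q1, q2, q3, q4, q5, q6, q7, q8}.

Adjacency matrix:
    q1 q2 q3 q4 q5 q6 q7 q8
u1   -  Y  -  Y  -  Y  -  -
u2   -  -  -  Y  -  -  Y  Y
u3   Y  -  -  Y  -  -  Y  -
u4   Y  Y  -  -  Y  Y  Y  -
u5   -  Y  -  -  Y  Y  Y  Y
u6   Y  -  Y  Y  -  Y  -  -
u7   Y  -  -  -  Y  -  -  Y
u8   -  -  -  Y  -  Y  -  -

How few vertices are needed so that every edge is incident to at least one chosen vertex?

8

{u1, u2, u3, u4, u5, u6, u7, u8} is a vertex cover of size 8: every edge has an endpoint in this set.
No smaller cover exists because u1–q2, u2–q8, u3–q4, u4–q1, u5–q7, u6–q3, u7–q5, u8–q6 is a matching of size 8, and a cover must include an endpoint of each of these disjoint edges (König's theorem).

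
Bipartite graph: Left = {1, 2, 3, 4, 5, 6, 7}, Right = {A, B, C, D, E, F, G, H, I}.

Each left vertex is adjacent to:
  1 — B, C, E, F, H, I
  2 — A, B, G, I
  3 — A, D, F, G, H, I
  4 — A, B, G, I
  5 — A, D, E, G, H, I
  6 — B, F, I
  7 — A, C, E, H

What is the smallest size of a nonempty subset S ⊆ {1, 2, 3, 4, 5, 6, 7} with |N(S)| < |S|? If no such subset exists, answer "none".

none

A matching saturating every left vertex exists, for instance 1→H, 2→B, 3→G, 4→I, 5→A, 6→F, 7→E.
By Hall's marriage theorem, this means |N(S)| ≥ |S| for every subset S, so no violating subset exists.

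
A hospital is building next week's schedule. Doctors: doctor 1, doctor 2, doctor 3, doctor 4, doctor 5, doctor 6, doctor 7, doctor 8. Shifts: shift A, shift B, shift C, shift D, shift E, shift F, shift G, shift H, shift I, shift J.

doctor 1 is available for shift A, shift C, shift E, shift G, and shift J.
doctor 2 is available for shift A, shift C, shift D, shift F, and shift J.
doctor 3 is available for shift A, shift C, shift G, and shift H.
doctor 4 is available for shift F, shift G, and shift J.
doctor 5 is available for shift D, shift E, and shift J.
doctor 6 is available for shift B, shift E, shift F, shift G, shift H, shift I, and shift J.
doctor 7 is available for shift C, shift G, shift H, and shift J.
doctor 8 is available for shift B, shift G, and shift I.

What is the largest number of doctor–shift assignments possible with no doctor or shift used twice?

8

For example, pair doctor 1–shift J, doctor 2–shift D, doctor 3–shift A, doctor 4–shift F, doctor 5–shift E, doctor 6–shift I, doctor 7–shift H, doctor 8–shift G.
All 8 doctors are matched, so no larger matching exists.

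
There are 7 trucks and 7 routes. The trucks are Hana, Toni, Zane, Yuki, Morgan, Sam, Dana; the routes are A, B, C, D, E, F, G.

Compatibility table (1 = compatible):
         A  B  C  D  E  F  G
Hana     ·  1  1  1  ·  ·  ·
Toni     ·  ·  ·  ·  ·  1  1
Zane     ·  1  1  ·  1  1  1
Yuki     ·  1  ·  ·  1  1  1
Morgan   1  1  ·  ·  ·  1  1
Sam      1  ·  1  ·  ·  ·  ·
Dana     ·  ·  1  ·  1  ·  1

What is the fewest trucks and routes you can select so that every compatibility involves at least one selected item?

The 7 edges Hana–D, Toni–F, Zane–G, Yuki–B, Morgan–A, Sam–C, Dana–E form a matching, so any vertex cover needs at least 7 vertices (one per matched edge).
Conversely {Hana, Toni, Zane, Yuki, Morgan, Sam, Dana} meets every edge and has exactly 7 vertices, so 7 is optimal.

7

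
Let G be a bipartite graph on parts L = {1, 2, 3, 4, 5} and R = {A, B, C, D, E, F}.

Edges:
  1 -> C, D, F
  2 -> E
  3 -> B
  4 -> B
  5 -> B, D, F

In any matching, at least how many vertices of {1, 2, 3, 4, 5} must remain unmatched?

1

For example, pair 1→C, 2→E, 3→B, 5→F.
The set {3, 4} has only 1 neighbour ({B}), so by Hall's theorem at most 4 of the 5 left vertices can be matched.
That matches 4 of the 5, leaving 1 unmatched; no matching can do better.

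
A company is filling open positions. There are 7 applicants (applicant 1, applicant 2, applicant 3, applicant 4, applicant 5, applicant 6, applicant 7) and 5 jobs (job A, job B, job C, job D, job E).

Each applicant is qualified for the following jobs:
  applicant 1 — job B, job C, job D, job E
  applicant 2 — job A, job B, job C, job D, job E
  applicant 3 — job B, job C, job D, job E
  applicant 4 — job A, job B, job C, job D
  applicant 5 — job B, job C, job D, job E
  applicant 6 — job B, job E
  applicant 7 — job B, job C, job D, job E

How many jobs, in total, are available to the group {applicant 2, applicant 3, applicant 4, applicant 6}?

5

The union of neighbours of {applicant 2, applicant 3, applicant 4, applicant 6} is {job A, job B, job C, job D, job E}, which has 5 elements.
Since |N(S)| = 5 ≥ |S| = 4, Hall's condition holds for this subset.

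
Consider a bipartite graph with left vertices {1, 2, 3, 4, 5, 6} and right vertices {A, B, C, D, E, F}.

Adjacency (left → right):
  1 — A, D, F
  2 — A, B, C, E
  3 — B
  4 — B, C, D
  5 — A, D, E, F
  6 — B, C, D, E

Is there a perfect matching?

For example, pair 1–F, 2–A, 3–B, 4–C, 5–D, 6–E.
All 6 left vertices are covered.

Yes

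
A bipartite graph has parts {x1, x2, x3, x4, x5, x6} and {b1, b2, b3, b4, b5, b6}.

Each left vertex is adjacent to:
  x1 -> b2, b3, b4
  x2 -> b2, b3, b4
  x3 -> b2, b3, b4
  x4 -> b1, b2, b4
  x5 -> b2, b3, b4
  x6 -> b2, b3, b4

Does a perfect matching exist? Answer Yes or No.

The set {x1, x2, x3, x5, x6} has only 3 neighbours ({b2, b3, b4}), so by Hall's theorem at most 4 of the 6 left vertices can be matched.
Hence no matching covers every left vertex.

No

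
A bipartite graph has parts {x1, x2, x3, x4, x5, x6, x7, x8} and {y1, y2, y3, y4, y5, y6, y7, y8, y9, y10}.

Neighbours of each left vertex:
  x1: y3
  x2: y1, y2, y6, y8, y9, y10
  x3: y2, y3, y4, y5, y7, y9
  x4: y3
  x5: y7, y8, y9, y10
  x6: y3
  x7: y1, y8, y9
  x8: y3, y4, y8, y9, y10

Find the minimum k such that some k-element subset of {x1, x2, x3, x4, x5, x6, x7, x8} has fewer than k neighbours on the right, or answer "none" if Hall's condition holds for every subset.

2

Take S = {x1, x4}. Its neighbourhood is {y3}, so |N(S)| = 1 < |S| = 2.
No single vertex violates Hall's condition since each has at least one neighbour, so 2 is the minimum.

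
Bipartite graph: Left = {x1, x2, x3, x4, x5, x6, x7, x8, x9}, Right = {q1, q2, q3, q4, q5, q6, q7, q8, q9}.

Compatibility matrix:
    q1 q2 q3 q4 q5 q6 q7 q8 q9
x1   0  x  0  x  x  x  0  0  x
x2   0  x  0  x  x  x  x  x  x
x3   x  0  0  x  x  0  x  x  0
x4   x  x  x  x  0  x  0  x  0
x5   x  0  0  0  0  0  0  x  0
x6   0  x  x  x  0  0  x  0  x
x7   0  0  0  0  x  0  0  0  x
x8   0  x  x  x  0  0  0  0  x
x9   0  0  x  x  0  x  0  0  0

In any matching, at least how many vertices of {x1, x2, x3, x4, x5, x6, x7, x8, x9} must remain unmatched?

A valid assignment of size 9: x1–q9, x2–q2, x3–q7, x4–q1, x5–q8, x6–q4, x7–q5, x8–q3, x9–q6.
All 9 left vertices are matched, so no larger matching exists.
That matches 9 of the 9, leaving 0 unmatched; no matching can do better.

0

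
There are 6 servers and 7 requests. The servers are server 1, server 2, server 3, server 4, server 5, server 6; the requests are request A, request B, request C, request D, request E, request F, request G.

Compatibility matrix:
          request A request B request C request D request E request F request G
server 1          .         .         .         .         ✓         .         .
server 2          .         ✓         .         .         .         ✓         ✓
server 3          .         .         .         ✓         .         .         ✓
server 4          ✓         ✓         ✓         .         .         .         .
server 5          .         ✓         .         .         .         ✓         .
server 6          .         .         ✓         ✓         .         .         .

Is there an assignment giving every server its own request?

A valid assignment of size 6: server 1–request E, server 2–request G, server 3–request D, server 4–request A, server 5–request F, server 6–request C.
Every server is matched, so this matching saturates all of them.

Yes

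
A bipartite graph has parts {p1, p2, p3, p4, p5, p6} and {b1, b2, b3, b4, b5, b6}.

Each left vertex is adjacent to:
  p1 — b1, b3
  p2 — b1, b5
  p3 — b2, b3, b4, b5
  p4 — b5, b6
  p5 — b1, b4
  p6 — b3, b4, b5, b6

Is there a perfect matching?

One maximum matching: p1→b1, p2→b5, p3→b2, p4→b6, p5→b4, p6→b3.
Every left vertex is matched, so this is a perfect matching.

Yes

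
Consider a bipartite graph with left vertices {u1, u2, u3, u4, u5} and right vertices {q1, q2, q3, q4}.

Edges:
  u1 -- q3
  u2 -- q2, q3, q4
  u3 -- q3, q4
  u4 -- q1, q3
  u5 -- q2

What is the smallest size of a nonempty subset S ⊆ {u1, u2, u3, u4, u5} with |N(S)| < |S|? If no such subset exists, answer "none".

Take S = {u1, u2, u3, u5}. Its neighbourhood is {q2, q3, q4}, so |N(S)| = 3 < |S| = 4.
Every subset of size less than 4 has at least as many neighbours as members, so 4 is the minimum.

4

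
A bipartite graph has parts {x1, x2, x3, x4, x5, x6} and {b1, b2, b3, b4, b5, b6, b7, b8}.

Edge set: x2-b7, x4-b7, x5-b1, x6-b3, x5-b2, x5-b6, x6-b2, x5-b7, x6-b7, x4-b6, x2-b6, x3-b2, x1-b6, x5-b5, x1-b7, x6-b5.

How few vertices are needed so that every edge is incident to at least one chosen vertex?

{x3, x5, x6, b6, b7} is a vertex cover of size 5: every edge has an endpoint in this set.
No smaller cover exists because x1–b7, x2–b6, x3–b2, x5–b1, x6–b3 is a matching of size 5, and a cover must include an endpoint of each of these disjoint edges (König's theorem).

5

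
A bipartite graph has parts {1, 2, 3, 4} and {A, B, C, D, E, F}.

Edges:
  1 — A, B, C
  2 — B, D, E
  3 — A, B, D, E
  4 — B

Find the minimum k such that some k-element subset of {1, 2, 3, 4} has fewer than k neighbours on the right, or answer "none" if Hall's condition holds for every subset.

none

A matching saturating every left vertex exists, for instance 1→C, 2→D, 3→E, 4→B.
By Hall's marriage theorem, this means |N(S)| ≥ |S| for every subset S, so no violating subset exists.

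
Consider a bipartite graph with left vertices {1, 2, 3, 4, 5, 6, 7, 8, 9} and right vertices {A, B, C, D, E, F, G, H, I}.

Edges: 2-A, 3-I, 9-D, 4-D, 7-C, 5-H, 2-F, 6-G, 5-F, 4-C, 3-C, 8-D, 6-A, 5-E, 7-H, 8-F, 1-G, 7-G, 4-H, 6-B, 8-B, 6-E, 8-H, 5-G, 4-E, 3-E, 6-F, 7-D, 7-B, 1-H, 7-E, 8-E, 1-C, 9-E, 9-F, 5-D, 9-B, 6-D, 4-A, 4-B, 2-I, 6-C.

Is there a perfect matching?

A valid assignment of size 9: 1→C, 2→F, 3→I, 4→A, 5→D, 6→G, 7→H, 8→E, 9→B.
All 9 left vertices are covered.

Yes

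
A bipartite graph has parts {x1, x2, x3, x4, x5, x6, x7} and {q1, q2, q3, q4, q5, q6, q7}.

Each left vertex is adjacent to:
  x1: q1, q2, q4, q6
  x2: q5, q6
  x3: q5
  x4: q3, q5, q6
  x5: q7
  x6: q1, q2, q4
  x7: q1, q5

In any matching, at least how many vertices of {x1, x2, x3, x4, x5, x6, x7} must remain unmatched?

0

For example, pair x1-q4, x2-q6, x3-q5, x4-q3, x5-q7, x6-q2, x7-q1.
This saturates every left vertex, so 7 is the maximum.
That matches 7 of the 7, leaving 0 unmatched; no matching can do better.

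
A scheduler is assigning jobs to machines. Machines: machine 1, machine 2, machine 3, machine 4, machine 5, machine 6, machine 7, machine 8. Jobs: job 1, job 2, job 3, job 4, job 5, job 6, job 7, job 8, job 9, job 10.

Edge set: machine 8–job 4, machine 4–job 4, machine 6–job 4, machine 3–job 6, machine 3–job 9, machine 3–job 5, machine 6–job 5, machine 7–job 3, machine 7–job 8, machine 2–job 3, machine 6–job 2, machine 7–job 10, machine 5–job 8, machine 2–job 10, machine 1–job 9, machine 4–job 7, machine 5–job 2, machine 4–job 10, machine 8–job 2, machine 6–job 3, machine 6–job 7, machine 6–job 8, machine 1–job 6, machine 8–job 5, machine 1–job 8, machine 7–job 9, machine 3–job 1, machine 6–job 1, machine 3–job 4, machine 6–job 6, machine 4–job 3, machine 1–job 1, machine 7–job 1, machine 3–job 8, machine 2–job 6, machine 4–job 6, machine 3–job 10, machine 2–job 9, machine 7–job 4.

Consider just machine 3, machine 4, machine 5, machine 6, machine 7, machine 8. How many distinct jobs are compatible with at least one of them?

The union of neighbours of {machine 3, machine 4, machine 5, machine 6, machine 7, machine 8} is {job 1, job 2, job 3, job 4, job 5, job 6, job 7, job 8, job 9, job 10}, which has 10 elements.
Since |N(S)| = 10 ≥ |S| = 6, Hall's condition holds for this subset.

10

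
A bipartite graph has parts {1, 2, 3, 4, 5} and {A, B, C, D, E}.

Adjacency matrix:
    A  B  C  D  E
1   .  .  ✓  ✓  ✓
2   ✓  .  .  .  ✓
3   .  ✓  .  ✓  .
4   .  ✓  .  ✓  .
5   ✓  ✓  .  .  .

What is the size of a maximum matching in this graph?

One maximum matching: 1–C, 2–E, 3–D, 4–B, 5–A.
This saturates every left vertex, so 5 is the maximum.

5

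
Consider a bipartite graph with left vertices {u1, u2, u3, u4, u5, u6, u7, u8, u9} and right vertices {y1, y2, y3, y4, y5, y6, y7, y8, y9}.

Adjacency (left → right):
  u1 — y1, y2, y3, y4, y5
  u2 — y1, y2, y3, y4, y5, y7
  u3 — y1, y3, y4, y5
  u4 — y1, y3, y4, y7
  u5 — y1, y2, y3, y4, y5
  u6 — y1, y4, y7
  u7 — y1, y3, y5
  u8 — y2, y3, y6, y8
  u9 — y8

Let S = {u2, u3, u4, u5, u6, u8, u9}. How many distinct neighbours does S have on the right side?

The union of neighbours of {u2, u3, u4, u5, u6, u8, u9} is {y1, y2, y3, y4, y5, y6, y7, y8}, which has 8 elements.
Since |N(S)| = 8 ≥ |S| = 7, Hall's condition holds for this subset.

8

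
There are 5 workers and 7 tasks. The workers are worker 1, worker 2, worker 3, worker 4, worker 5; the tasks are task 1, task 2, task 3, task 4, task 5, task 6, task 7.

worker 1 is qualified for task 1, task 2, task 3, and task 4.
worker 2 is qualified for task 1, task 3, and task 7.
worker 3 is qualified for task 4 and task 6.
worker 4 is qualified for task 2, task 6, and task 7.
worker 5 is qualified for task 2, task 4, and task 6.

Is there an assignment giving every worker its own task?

A valid assignment of size 5: worker 1–task 4, worker 2–task 1, worker 3–task 6, worker 4–task 7, worker 5–task 2.
Every worker is matched, so this matching saturates all of them.

Yes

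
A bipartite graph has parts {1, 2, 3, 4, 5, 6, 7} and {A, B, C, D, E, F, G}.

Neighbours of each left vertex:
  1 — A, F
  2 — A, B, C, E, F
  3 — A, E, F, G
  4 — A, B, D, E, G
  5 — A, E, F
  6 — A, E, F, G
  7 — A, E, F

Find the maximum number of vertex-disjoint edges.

One maximum matching: 1→A, 2→C, 3→G, 4→B, 5→F, 6→E.
The set {1, 3, 5, 6, 7} has only 4 neighbours ({A, E, F, G}), so by Hall's theorem at most 6 of the 7 left vertices can be matched.

6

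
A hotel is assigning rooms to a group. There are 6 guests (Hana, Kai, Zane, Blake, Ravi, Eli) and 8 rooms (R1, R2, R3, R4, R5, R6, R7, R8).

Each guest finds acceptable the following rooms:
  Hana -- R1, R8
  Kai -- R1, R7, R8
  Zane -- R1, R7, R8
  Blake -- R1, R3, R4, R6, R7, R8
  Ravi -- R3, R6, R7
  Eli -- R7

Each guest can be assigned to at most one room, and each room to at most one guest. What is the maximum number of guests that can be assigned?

A valid assignment of size 5: Hana–R1, Kai–R8, Zane–R7, Blake–R3, Ravi–R6.
The set {Hana, Kai, Zane, Eli} has only 3 neighbours ({R1, R7, R8}), so by Hall's theorem at most 5 of the 6 guests can be matched.

5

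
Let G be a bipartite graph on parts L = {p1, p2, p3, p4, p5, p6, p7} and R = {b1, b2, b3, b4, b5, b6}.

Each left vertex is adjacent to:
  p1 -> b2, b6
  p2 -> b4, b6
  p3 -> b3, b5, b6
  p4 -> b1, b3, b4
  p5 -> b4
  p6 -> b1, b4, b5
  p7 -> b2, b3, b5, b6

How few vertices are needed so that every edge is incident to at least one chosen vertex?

{b1, b2, b3, b4, b5, b6} is a vertex cover of size 6: every edge has an endpoint in this set.
No smaller cover exists because p1–b2, p2–b6, p3–b3, p4–b1, p5–b4, p6–b5 is a matching of size 6, and a cover must include an endpoint of each of these disjoint edges (König's theorem).

6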